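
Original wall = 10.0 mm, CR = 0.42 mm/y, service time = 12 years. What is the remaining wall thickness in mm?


Remaining wall = original − CR × time
t = 10.0 − 0.42*12 = 10.0 − 5.04 = 4.96 mm

4.96 mm


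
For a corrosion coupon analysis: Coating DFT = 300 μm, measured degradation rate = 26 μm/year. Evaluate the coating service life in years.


Service life = thickness / degradation rate
Life = 300 / 26 = 11.5 years

11.5 years


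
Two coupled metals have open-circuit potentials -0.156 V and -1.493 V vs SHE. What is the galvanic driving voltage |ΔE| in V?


Driving voltage is the absolute potential difference.
|ΔE| = |-0.156 − (-1.493)| = 1.337 V

1.337 V


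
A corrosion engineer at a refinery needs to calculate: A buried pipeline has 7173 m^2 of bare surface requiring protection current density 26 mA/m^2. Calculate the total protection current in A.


I = area * current density, then convert mA → A (÷1000)
I = 7173 * 26 / 1000 = 186.5 A

186.5 A


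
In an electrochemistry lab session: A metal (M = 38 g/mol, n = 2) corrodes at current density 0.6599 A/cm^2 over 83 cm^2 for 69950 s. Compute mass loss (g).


Apply Faraday's law: m = i*A*t*M / (n*F)
Total charge passed Q = i*A*t = 0.6599*83*69950 = 3831280.415 C
m = Q*M/(n*F) = 3831280.415*38/(2*96485) = 754.463 g

754.463 g


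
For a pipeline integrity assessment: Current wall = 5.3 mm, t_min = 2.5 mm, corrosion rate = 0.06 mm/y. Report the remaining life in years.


Apply the remaining-life relation: RL = (t_current − t_min) / CR
RL = (5.3 − 2.5) / 0.06 = 2.8 / 0.06 = 46.7 years

46.7 years


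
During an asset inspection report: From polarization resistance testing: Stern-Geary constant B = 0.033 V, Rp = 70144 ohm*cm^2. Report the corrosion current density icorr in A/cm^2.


Apply the Stern-Geary relation: icorr = B / Rp
icorr = 0.033 / 70144 = 4.705×10^-7 A/cm^2

4.705×10^-7 A/cm^2


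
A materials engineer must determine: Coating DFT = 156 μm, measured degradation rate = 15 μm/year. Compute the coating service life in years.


Service life = thickness / degradation rate
Life = 156 / 15 = 10.4 years

10.4 years


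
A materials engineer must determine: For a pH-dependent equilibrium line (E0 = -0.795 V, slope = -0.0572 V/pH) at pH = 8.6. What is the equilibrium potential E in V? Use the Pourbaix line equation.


Apply the Pourbaix line equation: E = E0 + slope*pH
E = -0.795 + (-0.0572)*8.6 = -0.795 + (-0.49192) = -1.28692 V
Rounded to 3 decimal places: E = -1.287 V

-1.287 V


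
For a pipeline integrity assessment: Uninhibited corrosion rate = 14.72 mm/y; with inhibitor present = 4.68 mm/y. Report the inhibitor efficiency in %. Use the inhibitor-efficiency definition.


Apply the inhibitor-efficiency definition: IE = (CR_blank − CR_inh)/CR_blank × 100
IE = (14.72 − 4.68) / 14.72 × 100
IE = 10.04 / 14.72 × 100 = 68.2 %

68.2 %


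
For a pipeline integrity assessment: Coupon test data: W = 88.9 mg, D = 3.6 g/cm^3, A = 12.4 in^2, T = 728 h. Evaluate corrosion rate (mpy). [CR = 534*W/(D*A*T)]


Apply the mpy weight-loss relation: CR = 534 * W / (D * A * T)
Numerator: 534 * 88.9 = 47472.6
Denominator: 3.6 * 12.4 * 728 = 32497.92
CR = 47472.6 / 32497.92 = 1.46079 mpy

1.46079 mpy


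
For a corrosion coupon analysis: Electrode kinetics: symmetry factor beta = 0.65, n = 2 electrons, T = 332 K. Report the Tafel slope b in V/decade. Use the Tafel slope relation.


Apply the Tafel slope relation: b = 2.303*R*T/(beta*n*F)
Numerator: 2.303 * 8.314 * 332 = 6356.85
Denominator: 0.65 * 2 * 96485 = 125430.5
b = 6356.85 / 125430.5 = 0.0507 V/decade

0.0507 V/decade


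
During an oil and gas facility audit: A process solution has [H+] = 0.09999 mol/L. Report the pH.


pH = −log10[H+]
pH = −log10(0.09999) = 1.0

1.0


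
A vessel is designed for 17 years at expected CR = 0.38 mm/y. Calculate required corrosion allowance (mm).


Corrosion allowance = CR × design life
CA = 0.38 * 17 = 6.46 mm

6.46 mm


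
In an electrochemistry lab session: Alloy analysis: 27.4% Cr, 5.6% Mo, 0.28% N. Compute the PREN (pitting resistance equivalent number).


Apply the PREN formula: PREN = Cr + 3.3*Mo + 16*N
PREN = 27.4 + 3.3*5.6 + 16*0.28
PREN = 27.4 + 18.48 + 4.48 = 50.36

50.36


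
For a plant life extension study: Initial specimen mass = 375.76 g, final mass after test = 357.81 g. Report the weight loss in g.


Weight loss = initial − final
WL = 375.76 − 357.81 = 17.95 g

17.95 g


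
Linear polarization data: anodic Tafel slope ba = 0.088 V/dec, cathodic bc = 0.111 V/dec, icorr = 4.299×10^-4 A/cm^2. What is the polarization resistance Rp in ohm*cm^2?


Apply the Stern-Geary equation: Rp = ba*bc / (2.303*icorr*(ba+bc))
ba*bc = 0.088*0.111 = 0.009768
ba+bc = 0.199; 2.303*icorr*(ba+bc) = 2.303*4.299×10^-4*0.199 = 1.9702188×10^-4
Rp = 0.009768 / 1.9702188×10^-4 = 49.58 ohm*cm^2

49.58 ohm*cm^2


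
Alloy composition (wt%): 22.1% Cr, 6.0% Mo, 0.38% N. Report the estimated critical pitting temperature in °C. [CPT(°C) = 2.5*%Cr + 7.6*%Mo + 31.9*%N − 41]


Apply the ASTM G48 empirical CPT estimate: CPT(°C) = 2.5*%Cr + 7.6*%Mo + 31.9*%N − 41
2.5*22.1 = 55.25; 7.6*6.0 = 45.6; 31.9*0.38 = 12.122
CPT = 55.25 + 45.6 + 12.122 − 41 = 71.972 °C
Rounded to 0.1 °C: CPT ≈ 72.0 °C

72.0 °C


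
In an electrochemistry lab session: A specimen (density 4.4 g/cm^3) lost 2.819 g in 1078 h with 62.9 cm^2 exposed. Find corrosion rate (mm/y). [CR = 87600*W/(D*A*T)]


Apply the mm/y weight-loss relation: CR = 87600 * W / (D * A * T)
Numerator: 87600 * 2.819 = 246944.4
Denominator: 4.4 * 62.9 * 1078 = 298347.28
CR = 246944.4 / 298347.28 = 0.82771 mm/y

0.82771 mm/y


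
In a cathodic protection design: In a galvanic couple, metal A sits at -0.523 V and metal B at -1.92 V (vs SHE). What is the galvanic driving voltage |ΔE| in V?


Driving voltage is the absolute potential difference.
|ΔE| = |-0.523 − (-1.92)| = 1.397 V

1.397 V


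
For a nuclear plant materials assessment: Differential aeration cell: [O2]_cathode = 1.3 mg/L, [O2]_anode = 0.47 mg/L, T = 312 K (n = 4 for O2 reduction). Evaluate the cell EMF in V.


Apply the Nernst concentration-cell relation: E = (RT/nF)*ln(C_cathode/C_anode)
RT/nF = 8.314*312/(4*96485) = 0.00672117 V
ln(1.3/0.47) = 1.01739
E = 0.00672117 * 1.01739 = 0.00684 V

0.00684 V


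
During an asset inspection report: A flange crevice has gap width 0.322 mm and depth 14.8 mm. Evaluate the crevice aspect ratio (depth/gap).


Aspect ratio = depth / gap
Ratio = 14.8 / 0.322 = 46.0

46.0


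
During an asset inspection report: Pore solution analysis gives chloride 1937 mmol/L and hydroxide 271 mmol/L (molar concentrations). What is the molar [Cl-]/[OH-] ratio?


Threshold parameter = [Cl-] / [OH-] (molar basis; both in mmol/L, so units cancel)
Ratio = 1937 / 271 = 7.15

7.15


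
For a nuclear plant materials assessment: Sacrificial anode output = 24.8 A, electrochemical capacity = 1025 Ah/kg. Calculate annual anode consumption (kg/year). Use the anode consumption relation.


Annual consumption = current * hours per year / capacity
Rate = 24.8 * 8760 / 1025 = 211.9 kg/year

211.9 kg/year


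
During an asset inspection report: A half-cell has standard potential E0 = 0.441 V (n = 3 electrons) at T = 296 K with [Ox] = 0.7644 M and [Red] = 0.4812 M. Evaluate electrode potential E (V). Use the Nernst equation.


Apply the Nernst equation: E = E0 + (RT/nF)*ln([Ox]/[Red])
Step 1: RT/nF = 8.314*296/(3*96485) = 0.00850199 V
Step 2: [Ox]/[Red] = 0.7644/0.4812 = 1.588529
Step 3: ln(1.588529) = 0.462808
Step 4: correction = 0.00850199 * 0.462808 = 0.0039 V
E = 0.441 + 0.0039 = 0.4449 V

0.4449 V


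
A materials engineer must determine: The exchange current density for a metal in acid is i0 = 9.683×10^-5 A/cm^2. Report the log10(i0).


i0 = 9.683×10^-5 A/cm^2
log10(i0) = -4.014

-4.014


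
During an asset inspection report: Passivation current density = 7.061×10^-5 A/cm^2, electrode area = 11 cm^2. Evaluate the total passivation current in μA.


I = i_pass * A, then convert A → μA (×10^6)
I = 7.061×10^-5 * 11 * 10^6 = 776.71 μA

776.71 μA


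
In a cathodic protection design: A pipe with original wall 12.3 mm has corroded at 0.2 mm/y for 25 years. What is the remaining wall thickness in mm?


Remaining wall = original − CR × time
t = 12.3 − 0.2*25 = 12.3 − 5.0 = 7.3 mm

7.3 mm


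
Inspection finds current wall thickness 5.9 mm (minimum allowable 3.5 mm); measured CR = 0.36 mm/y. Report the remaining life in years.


Apply the remaining-life relation: RL = (t_current − t_min) / CR
RL = (5.9 − 3.5) / 0.36 = 2.4 / 0.36 = 6.7 years

6.7 years


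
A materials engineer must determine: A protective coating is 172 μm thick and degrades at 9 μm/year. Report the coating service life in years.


Service life = thickness / degradation rate
Life = 172 / 9 = 19.1 years

19.1 years


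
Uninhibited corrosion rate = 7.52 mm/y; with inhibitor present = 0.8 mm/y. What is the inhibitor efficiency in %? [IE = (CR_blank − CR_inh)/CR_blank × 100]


Apply the inhibitor-efficiency definition: IE = (CR_blank − CR_inh)/CR_blank × 100
IE = (7.52 − 0.8) / 7.52 × 100
IE = 6.72 / 7.52 × 100 = 89.4 %

89.4 %


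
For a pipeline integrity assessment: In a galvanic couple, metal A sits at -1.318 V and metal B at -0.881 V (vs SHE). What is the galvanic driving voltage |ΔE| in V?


Driving voltage is the absolute potential difference.
|ΔE| = |-1.318 − (-0.881)| = 0.437 V

0.437 V


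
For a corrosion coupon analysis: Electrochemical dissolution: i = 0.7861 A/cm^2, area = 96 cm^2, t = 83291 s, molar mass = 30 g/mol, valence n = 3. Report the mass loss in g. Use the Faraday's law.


Apply Faraday's law: m = i*A*t*M / (n*F)
Total charge passed Q = i*A*t = 0.7861*96*83291 = 6285605.2896 C
m = Q*M/(n*F) = 6285605.2896*30/(3*96485) = 651.4593 g

651.4593 g


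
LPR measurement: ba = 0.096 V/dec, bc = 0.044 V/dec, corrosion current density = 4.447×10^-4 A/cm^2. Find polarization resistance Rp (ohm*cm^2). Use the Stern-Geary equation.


Apply the Stern-Geary equation: Rp = ba*bc / (2.303*icorr*(ba+bc))
ba*bc = 0.096*0.044 = 0.004224
ba+bc = 0.14; 2.303*icorr*(ba+bc) = 2.303*4.447×10^-4*0.14 = 1.4338017×10^-4
Rp = 0.004224 / 1.4338017×10^-4 = 29.46 ohm*cm^2

29.46 ohm*cm^2


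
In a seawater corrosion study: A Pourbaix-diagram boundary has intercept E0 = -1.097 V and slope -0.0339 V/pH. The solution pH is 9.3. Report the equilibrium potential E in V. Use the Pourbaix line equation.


Apply the Pourbaix line equation: E = E0 + slope*pH
E = -1.097 + (-0.0339)*9.3 = -1.097 + (-0.31527) = -1.41227 V
Rounded to 4 decimal places: E = -1.4123 V

-1.4123 V


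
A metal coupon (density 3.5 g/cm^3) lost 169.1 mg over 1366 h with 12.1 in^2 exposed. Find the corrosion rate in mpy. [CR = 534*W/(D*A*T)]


Apply the mpy weight-loss relation: CR = 534 * W / (D * A * T)
Numerator: 534 * 169.1 = 90299.4
Denominator: 3.5 * 12.1 * 1366 = 57850.1
CR = 90299.4 / 57850.1 = 1.561 mpy

1.561 mpy


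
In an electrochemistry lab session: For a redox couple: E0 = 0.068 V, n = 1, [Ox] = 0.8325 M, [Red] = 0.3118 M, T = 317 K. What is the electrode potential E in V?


Apply the Nernst equation: E = E0 + (RT/nF)*ln([Ox]/[Red])
Step 1: RT/nF = 8.314*317/(1*96485) = 0.02731552 V
Step 2: [Ox]/[Red] = 0.8325/0.3118 = 2.669981
Step 3: ln(2.669981) = 0.982071
Step 4: correction = 0.02731552 * 0.982071 = 0.0268 V
E = 0.068 + 0.0268 = 0.0948 V

0.0948 V


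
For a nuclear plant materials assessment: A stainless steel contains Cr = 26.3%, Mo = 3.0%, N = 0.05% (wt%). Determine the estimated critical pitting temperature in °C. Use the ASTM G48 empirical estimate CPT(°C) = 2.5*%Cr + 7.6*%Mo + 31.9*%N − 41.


Apply the ASTM G48 empirical CPT estimate: CPT(°C) = 2.5*%Cr + 7.6*%Mo + 31.9*%N − 41
2.5*26.3 = 65.75; 7.6*3.0 = 22.8; 31.9*0.05 = 1.595
CPT = 65.75 + 22.8 + 1.595 − 41 = 49.145 °C
Rounded to 0.1 °C: CPT ≈ 49.1 °C

49.1 °C


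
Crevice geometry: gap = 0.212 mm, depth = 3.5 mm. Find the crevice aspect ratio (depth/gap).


Aspect ratio = depth / gap
Ratio = 3.5 / 0.212 = 16.5

16.5


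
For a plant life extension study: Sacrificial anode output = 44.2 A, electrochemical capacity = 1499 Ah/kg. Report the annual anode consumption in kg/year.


Annual consumption = current * hours per year / capacity
Rate = 44.2 * 8760 / 1499 = 258.3 kg/year

258.3 kg/year


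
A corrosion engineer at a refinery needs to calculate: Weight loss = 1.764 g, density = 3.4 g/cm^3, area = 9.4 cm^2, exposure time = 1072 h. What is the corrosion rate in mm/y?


Apply the mm/y weight-loss relation: CR = 87600 * W / (D * A * T)
Numerator: 87600 * 1.764 = 154526.4
Denominator: 3.4 * 9.4 * 1072 = 34261.12
CR = 154526.4 / 34261.12 = 4.510255 mm/y

4.510255 mm/y


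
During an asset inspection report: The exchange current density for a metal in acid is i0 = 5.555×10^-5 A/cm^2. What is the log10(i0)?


i0 = 5.555×10^-5 A/cm^2
log10(i0) = -4.255

-4.255


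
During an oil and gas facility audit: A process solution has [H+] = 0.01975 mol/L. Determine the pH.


pH = −log10[H+]
pH = −log10(0.01975) = 1.7

1.7


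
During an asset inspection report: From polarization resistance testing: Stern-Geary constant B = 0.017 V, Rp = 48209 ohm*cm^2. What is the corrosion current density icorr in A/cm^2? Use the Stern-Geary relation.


Apply the Stern-Geary relation: icorr = B / Rp
icorr = 0.017 / 48209 = 3.526×10^-7 A/cm^2

3.526×10^-7 A/cm^2


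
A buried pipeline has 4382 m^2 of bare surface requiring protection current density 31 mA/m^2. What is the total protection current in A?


I = area * current density, then convert mA → A (÷1000)
I = 4382 * 31 / 1000 = 135.84 A

135.84 A


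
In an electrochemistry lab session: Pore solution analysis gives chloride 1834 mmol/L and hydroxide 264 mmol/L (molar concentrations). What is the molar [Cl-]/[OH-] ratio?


Threshold parameter = [Cl-] / [OH-] (molar basis; both in mmol/L, so units cancel)
Ratio = 1834 / 264 = 6.95

6.95


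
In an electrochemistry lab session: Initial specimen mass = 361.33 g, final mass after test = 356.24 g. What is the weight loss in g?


Weight loss = initial − final
WL = 361.33 − 356.24 = 5.09 g

5.09 g


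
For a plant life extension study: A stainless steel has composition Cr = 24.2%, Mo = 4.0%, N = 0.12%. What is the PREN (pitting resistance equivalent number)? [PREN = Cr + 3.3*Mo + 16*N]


Apply the PREN formula: PREN = Cr + 3.3*Mo + 16*N
PREN = 24.2 + 3.3*4.0 + 16*0.12
PREN = 24.2 + 13.2 + 1.92 = 39.32

39.32


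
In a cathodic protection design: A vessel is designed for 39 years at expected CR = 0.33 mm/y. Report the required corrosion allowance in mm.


Corrosion allowance = CR × design life
CA = 0.33 * 39 = 12.87 mm

12.87 mm


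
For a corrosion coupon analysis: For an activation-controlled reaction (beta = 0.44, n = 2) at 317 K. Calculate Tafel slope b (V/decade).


Apply the Tafel slope relation: b = 2.303*R*T/(beta*n*F)
Numerator: 2.303 * 8.314 * 317 = 6069.64
Denominator: 0.44 * 2 * 96485 = 84906.8
b = 6069.64 / 84906.8 = 0.0715 V/decade

0.0715 V/decade


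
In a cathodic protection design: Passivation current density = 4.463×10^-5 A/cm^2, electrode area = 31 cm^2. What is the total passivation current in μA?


I = i_pass * A, then convert A → μA (×10^6)
I = 4.463×10^-5 * 31 * 10^6 = 1383.53 μA

1383.53 μA


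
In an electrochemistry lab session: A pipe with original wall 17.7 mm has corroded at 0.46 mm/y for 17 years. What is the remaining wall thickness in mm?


Remaining wall = original − CR × time
t = 17.7 − 0.46*17 = 17.7 − 7.82 = 9.88 mm

9.88 mm


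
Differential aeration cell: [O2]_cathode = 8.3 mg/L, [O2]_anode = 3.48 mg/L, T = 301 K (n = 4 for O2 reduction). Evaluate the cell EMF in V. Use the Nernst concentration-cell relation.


Apply the Nernst concentration-cell relation: E = (RT/nF)*ln(C_cathode/C_anode)
RT/nF = 8.314*301/(4*96485) = 0.0064842 V
ln(8.3/3.48) = 0.86922
E = 0.0064842 * 0.86922 = 0.00564 V

0.00564 V


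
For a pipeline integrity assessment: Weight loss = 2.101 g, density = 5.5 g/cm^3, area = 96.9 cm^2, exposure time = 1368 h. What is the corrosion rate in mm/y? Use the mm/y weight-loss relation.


Apply the mm/y weight-loss relation: CR = 87600 * W / (D * A * T)
Numerator: 87600 * 2.101 = 184047.6
Denominator: 5.5 * 96.9 * 1368 = 729075.6
CR = 184047.6 / 729075.6 = 0.25244 mm/y

0.25244 mm/y


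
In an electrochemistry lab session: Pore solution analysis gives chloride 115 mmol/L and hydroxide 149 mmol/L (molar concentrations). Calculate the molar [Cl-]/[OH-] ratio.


Threshold parameter = [Cl-] / [OH-] (molar basis; both in mmol/L, so units cancel)
Ratio = 115 / 149 = 0.77

0.77


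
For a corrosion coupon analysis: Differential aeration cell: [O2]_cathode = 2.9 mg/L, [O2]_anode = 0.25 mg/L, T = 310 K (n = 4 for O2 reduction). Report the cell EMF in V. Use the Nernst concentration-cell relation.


Apply the Nernst concentration-cell relation: E = (RT/nF)*ln(C_cathode/C_anode)
RT/nF = 8.314*310/(4*96485) = 0.00667808 V
ln(2.9/0.25) = 2.45101
E = 0.00667808 * 2.45101 = 0.01637 V

0.01637 V


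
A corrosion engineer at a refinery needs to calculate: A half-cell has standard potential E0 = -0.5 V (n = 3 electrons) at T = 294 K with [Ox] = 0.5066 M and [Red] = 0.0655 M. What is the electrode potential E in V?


Apply the Nernst equation: E = E0 + (RT/nF)*ln([Ox]/[Red])
Step 1: RT/nF = 8.314*294/(3*96485) = 0.00844455 V
Step 2: [Ox]/[Red] = 0.5066/0.0655 = 7.734351
Step 3: ln(7.734351) = 2.045672
Step 4: correction = 0.00844455 * 2.045672 = 0.017 V
E = -0.5 + 0.017 = -0.483 V

-0.483 V


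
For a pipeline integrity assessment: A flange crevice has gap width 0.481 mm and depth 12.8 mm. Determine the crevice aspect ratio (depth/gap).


Aspect ratio = depth / gap
Ratio = 12.8 / 0.481 = 26.6

26.6


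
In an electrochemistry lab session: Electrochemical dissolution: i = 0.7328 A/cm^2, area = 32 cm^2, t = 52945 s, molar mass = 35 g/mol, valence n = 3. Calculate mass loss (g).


Apply Faraday's law: m = i*A*t*M / (n*F)
Total charge passed Q = i*A*t = 0.7328*32*52945 = 1241539.072 C
m = Q*M/(n*F) = 1241539.072*35/(3*96485) = 150.1231 g

150.1231 g


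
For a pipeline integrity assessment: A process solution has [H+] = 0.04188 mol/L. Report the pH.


pH = −log10[H+]
pH = −log10(0.04188) = 1.38

1.38


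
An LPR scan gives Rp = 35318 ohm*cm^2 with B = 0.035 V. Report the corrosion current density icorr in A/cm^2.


Apply the Stern-Geary relation: icorr = B / Rp
icorr = 0.035 / 35318 = 9.91×10^-7 A/cm^2

9.91×10^-7 A/cm^2


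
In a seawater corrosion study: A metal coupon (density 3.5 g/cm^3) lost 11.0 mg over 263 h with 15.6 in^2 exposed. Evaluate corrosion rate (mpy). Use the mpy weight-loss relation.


Apply the mpy weight-loss relation: CR = 534 * W / (D * A * T)
Numerator: 534 * 11.0 = 5874.0
Denominator: 3.5 * 15.6 * 263 = 14359.8
CR = 5874.0 / 14359.8 = 0.409 mpy

0.409 mpy


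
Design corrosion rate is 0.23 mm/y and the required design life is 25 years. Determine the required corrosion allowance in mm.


Corrosion allowance = CR × design life
CA = 0.23 * 25 = 5.75 mm

5.75 mm


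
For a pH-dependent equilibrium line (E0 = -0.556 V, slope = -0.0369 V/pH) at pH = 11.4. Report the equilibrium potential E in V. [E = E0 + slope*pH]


Apply the Pourbaix line equation: E = E0 + slope*pH
E = -0.556 + (-0.0369)*11.4 = -0.556 + (-0.42066) = -0.97666 V
Rounded to 4 decimal places: E = -0.9767 V

-0.9767 V


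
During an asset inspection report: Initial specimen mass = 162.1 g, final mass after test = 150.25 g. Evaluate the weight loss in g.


Weight loss = initial − final
WL = 162.1 − 150.25 = 11.85 g

11.85 g


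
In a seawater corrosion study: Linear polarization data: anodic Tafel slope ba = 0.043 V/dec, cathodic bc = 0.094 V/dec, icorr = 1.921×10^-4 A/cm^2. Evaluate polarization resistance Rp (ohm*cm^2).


Apply the Stern-Geary equation: Rp = ba*bc / (2.303*icorr*(ba+bc))
ba*bc = 0.043*0.094 = 0.004042
ba+bc = 0.137; 2.303*icorr*(ba+bc) = 2.303*1.921×10^-4*0.137 = 6.0609663×10^-5
Rp = 0.004042 / 6.0609663×10^-5 = 66.7 ohm*cm^2

66.7 ohm*cm^2


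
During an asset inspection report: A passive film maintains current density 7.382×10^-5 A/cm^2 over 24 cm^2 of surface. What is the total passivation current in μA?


I = i_pass * A, then convert A → μA (×10^6)
I = 7.382×10^-5 * 24 * 10^6 = 1771.68 μA

1771.68 μA


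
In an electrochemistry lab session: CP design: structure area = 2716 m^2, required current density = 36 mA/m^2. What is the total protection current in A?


I = area * current density, then convert mA → A (÷1000)
I = 2716 * 36 / 1000 = 97.78 A

97.78 A


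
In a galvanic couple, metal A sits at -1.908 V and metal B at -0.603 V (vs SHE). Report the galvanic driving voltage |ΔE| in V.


Driving voltage is the absolute potential difference.
|ΔE| = |-1.908 − (-0.603)| = 1.305 V

1.305 V


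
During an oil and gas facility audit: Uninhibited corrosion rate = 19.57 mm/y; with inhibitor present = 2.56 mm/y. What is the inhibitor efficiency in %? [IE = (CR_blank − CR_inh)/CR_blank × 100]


Apply the inhibitor-efficiency definition: IE = (CR_blank − CR_inh)/CR_blank × 100
IE = (19.57 − 2.56) / 19.57 × 100
IE = 17.01 / 19.57 × 100 = 86.9 %

86.9 %


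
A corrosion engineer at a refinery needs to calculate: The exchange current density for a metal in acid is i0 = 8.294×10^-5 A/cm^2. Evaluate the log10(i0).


i0 = 8.294×10^-5 A/cm^2
log10(i0) = -4.081

-4.081


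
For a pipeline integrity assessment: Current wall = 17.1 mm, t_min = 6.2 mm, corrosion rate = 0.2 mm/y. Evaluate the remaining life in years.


Apply the remaining-life relation: RL = (t_current − t_min) / CR
RL = (17.1 − 6.2) / 0.2 = 10.9 / 0.2 = 54.5 years

54.5 years


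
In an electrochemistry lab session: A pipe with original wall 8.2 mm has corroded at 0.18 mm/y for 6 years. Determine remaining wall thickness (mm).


Remaining wall = original − CR × time
t = 8.2 − 0.18*6 = 8.2 − 1.08 = 7.12 mm

7.12 mm


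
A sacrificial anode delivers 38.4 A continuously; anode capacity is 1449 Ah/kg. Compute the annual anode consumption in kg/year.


Annual consumption = current * hours per year / capacity
Rate = 38.4 * 8760 / 1449 = 232.1 kg/year

232.1 kg/year


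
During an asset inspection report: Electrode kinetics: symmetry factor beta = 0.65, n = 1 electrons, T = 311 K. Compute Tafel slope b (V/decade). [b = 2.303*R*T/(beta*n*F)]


Apply the Tafel slope relation: b = 2.303*R*T/(beta*n*F)
Numerator: 2.303 * 8.314 * 311 = 5954.76
Denominator: 0.65 * 1 * 96485 = 62715.25
b = 5954.76 / 62715.25 = 0.0949 V/decade

0.0949 V/decade


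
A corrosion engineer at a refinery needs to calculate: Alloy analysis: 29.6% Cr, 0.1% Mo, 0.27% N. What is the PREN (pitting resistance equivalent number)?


Apply the PREN formula: PREN = Cr + 3.3*Mo + 16*N
PREN = 29.6 + 3.3*0.1 + 16*0.27
PREN = 29.6 + 0.33 + 4.32 = 34.25

34.25


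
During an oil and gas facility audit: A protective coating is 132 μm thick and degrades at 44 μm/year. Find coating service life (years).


Service life = thickness / degradation rate
Life = 132 / 44 = 3.0 years

3.0 years


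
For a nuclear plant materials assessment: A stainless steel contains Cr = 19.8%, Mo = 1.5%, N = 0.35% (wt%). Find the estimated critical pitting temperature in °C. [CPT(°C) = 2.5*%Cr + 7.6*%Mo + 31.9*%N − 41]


Apply the ASTM G48 empirical CPT estimate: CPT(°C) = 2.5*%Cr + 7.6*%Mo + 31.9*%N − 41
2.5*19.8 = 49.5; 7.6*1.5 = 11.4; 31.9*0.35 = 11.165
CPT = 49.5 + 11.4 + 11.165 − 41 = 31.065 °C
Rounded to 0.1 °C: CPT ≈ 31.1 °C

31.1 °C


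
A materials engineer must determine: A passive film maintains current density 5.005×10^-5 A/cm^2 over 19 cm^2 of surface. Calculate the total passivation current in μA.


I = i_pass * A, then convert A → μA (×10^6)
I = 5.005×10^-5 * 19 * 10^6 = 950.95 μA

950.95 μA


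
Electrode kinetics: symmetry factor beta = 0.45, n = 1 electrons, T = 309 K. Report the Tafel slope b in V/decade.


Apply the Tafel slope relation: b = 2.303*R*T/(beta*n*F)
Numerator: 2.303 * 8.314 * 309 = 5916.47
Denominator: 0.45 * 1 * 96485 = 43418.25
b = 5916.47 / 43418.25 = 0.136 V/decade

0.136 V/decade


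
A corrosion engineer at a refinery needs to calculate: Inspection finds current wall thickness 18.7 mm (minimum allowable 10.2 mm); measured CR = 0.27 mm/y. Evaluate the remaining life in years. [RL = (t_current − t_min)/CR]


Apply the remaining-life relation: RL = (t_current − t_min) / CR
RL = (18.7 − 10.2) / 0.27 = 8.5 / 0.27 = 31.5 years

31.5 years


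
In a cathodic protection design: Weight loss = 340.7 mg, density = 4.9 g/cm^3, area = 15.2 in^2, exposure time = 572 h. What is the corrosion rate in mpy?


Apply the mpy weight-loss relation: CR = 534 * W / (D * A * T)
Numerator: 534 * 340.7 = 181933.8
Denominator: 4.9 * 15.2 * 572 = 42602.56
CR = 181933.8 / 42602.56 = 4.2705 mpy

4.2705 mpy


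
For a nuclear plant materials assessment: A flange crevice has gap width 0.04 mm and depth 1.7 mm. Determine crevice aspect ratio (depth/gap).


Aspect ratio = depth / gap
Ratio = 1.7 / 0.04 = 42.5

42.5


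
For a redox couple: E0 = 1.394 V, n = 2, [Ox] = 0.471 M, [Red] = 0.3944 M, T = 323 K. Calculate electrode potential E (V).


Apply the Nernst equation: E = E0 + (RT/nF)*ln([Ox]/[Red])
Step 1: RT/nF = 8.314*323/(2*96485) = 0.01391627 V
Step 2: [Ox]/[Red] = 0.471/0.3944 = 1.194219
Step 3: ln(1.194219) = 0.177492
Step 4: correction = 0.01391627 * 0.177492 = 0.002 V
E = 1.394 + 0.002 = 1.396 V

1.396 V


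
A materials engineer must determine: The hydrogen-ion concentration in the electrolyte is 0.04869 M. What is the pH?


pH = −log10[H+]
pH = −log10(0.04869) = 1.31

1.31


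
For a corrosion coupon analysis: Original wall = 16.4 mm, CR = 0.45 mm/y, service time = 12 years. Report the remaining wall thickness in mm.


Remaining wall = original − CR × time
t = 16.4 − 0.45*12 = 16.4 − 5.4 = 11.0 mm

11.0 mm


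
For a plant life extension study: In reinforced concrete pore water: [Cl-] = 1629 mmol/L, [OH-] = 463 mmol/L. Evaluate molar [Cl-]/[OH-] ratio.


Threshold parameter = [Cl-] / [OH-] (molar basis; both in mmol/L, so units cancel)
Ratio = 1629 / 463 = 3.52

3.52


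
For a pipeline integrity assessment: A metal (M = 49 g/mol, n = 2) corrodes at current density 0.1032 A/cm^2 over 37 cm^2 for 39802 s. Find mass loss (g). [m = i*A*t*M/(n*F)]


Apply Faraday's law: m = i*A*t*M / (n*F)
Total charge passed Q = i*A*t = 0.1032*37*39802 = 151979.9568 C
m = Q*M/(n*F) = 151979.9568*49/(2*96485) = 38.59158 g

38.59158 g


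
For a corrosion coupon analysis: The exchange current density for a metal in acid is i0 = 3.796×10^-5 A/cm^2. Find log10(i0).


i0 = 3.796×10^-5 A/cm^2
log10(i0) = -4.421

-4.421


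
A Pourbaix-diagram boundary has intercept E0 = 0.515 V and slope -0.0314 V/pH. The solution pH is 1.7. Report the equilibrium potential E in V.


Apply the Pourbaix line equation: E = E0 + slope*pH
E = 0.515 + (-0.0314)*1.7 = 0.515 + (-0.05338) = 0.46162 V
Rounded to 3 decimal places: E = 0.462 V

0.462 V


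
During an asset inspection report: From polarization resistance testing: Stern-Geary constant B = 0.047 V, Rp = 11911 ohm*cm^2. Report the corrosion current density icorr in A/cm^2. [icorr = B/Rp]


Apply the Stern-Geary relation: icorr = B / Rp
icorr = 0.047 / 11911 = 3.946×10^-6 A/cm^2

3.946×10^-6 A/cm^2


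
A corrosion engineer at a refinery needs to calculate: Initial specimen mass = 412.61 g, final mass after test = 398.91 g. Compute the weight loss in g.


Weight loss = initial − final
WL = 412.61 − 398.91 = 13.7 g

13.7 g


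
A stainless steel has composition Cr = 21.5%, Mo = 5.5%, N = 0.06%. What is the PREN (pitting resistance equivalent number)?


Apply the PREN formula: PREN = Cr + 3.3*Mo + 16*N
PREN = 21.5 + 3.3*5.5 + 16*0.06
PREN = 21.5 + 18.15 + 0.96 = 40.61

40.61


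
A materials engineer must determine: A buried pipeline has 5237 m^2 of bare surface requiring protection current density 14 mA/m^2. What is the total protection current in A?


I = area * current density, then convert mA → A (÷1000)
I = 5237 * 14 / 1000 = 73.32 A

73.32 A


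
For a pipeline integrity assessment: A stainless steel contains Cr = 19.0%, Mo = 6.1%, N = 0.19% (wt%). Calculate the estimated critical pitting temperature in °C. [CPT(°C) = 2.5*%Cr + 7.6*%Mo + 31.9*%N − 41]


Apply the ASTM G48 empirical CPT estimate: CPT(°C) = 2.5*%Cr + 7.6*%Mo + 31.9*%N − 41
2.5*19.0 = 47.5; 7.6*6.1 = 46.36; 31.9*0.19 = 6.061
CPT = 47.5 + 46.36 + 6.061 − 41 = 58.921 °C
Rounded to 0.1 °C: CPT ≈ 58.9 °C

58.9 °C


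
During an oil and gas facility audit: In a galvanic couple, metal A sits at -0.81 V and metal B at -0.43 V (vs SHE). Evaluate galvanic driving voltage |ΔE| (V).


Driving voltage is the absolute potential difference.
|ΔE| = |-0.81 − (-0.43)| = 0.38 V

0.38 V


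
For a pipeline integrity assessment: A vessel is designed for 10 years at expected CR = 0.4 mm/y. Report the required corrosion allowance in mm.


Corrosion allowance = CR × design life
CA = 0.4 * 10 = 4.0 mm

4.0 mm


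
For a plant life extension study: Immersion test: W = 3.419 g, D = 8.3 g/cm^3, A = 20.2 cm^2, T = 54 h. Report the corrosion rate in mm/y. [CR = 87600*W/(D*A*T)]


Apply the mm/y weight-loss relation: CR = 87600 * W / (D * A * T)
Numerator: 87600 * 3.419 = 299504.4
Denominator: 8.3 * 20.2 * 54 = 9053.64
CR = 299504.4 / 9053.64 = 33.0811 mm/y

33.0811 mm/y


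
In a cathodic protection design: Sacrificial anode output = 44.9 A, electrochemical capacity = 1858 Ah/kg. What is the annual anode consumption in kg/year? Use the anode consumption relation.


Annual consumption = current * hours per year / capacity
Rate = 44.9 * 8760 / 1858 = 211.7 kg/year

211.7 kg/year


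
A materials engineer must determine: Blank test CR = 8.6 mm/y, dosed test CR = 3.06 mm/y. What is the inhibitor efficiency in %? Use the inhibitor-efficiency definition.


Apply the inhibitor-efficiency definition: IE = (CR_blank − CR_inh)/CR_blank × 100
IE = (8.6 − 3.06) / 8.6 × 100
IE = 5.54 / 8.6 × 100 = 64.4 %

64.4 %


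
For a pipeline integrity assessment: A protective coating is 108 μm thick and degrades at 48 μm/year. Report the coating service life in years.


Service life = thickness / degradation rate
Life = 108 / 48 = 2.3 years

2.3 years


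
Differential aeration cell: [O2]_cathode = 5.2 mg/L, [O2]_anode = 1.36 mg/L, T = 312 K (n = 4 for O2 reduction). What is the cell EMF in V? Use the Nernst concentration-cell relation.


Apply the Nernst concentration-cell relation: E = (RT/nF)*ln(C_cathode/C_anode)
RT/nF = 8.314*312/(4*96485) = 0.00672117 V
ln(5.2/1.36) = 1.34117
E = 0.00672117 * 1.34117 = 0.00901 V

0.00901 V


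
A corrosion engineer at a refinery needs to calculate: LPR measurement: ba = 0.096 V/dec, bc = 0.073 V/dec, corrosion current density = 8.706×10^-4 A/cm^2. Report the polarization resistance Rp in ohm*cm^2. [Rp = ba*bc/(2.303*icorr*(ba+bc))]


Apply the Stern-Geary equation: Rp = ba*bc / (2.303*icorr*(ba+bc))
ba*bc = 0.096*0.073 = 0.007008
ba+bc = 0.169; 2.303*icorr*(ba+bc) = 2.303*8.706×10^-4*0.169 = 3.3884361×10^-4
Rp = 0.007008 / 3.3884361×10^-4 = 20.7 ohm*cm^2

20.7 ohm*cm^2


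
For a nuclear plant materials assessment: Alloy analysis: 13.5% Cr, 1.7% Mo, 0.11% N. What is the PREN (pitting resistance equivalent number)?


Apply the PREN formula: PREN = Cr + 3.3*Mo + 16*N
PREN = 13.5 + 3.3*1.7 + 16*0.11
PREN = 13.5 + 5.61 + 1.76 = 20.87

20.87


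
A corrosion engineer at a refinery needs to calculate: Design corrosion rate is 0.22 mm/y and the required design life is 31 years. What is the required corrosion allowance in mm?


Corrosion allowance = CR × design life
CA = 0.22 * 31 = 6.82 mm

6.82 mm


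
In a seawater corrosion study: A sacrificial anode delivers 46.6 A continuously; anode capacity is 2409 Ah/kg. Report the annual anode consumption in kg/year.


Annual consumption = current * hours per year / capacity
Rate = 46.6 * 8760 / 2409 = 169.5 kg/year

169.5 kg/year


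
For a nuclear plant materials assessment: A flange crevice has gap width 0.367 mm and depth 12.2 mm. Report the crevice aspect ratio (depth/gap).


Aspect ratio = depth / gap
Ratio = 12.2 / 0.367 = 33.2

33.2


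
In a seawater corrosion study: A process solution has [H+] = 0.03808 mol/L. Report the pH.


pH = −log10[H+]
pH = −log10(0.03808) = 1.42

1.42


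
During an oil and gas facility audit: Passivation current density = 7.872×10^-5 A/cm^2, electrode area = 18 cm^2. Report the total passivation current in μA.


I = i_pass * A, then convert A → μA (×10^6)
I = 7.872×10^-5 * 18 * 10^6 = 1416.96 μA

1416.96 μA


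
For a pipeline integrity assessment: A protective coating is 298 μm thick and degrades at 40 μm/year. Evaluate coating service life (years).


Service life = thickness / degradation rate
Life = 298 / 40 = 7.5 years

7.5 years


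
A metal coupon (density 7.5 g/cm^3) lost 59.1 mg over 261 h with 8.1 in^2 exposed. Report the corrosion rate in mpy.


Apply the mpy weight-loss relation: CR = 534 * W / (D * A * T)
Numerator: 534 * 59.1 = 31559.4
Denominator: 7.5 * 8.1 * 261 = 15855.75
CR = 31559.4 / 15855.75 = 1.99041 mpy

1.99041 mpy


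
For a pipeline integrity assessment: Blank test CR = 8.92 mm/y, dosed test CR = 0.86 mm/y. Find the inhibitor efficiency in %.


Apply the inhibitor-efficiency definition: IE = (CR_blank − CR_inh)/CR_blank × 100
IE = (8.92 − 0.86) / 8.92 × 100
IE = 8.06 / 8.92 × 100 = 90.4 %

90.4 %


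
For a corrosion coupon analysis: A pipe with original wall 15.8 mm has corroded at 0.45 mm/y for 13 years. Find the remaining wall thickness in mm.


Remaining wall = original − CR × time
t = 15.8 − 0.45*13 = 15.8 − 5.85 = 9.95 mm

9.95 mm


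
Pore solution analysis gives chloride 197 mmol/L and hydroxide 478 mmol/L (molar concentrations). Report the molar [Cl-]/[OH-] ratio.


Threshold parameter = [Cl-] / [OH-] (molar basis; both in mmol/L, so units cancel)
Ratio = 197 / 478 = 0.41

0.41


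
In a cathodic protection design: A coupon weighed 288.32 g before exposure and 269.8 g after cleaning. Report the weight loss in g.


Weight loss = initial − final
WL = 288.32 − 269.8 = 18.52 g

18.52 g


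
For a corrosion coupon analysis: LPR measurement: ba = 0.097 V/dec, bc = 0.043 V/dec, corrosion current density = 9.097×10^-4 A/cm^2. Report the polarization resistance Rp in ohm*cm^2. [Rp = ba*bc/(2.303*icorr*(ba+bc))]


Apply the Stern-Geary equation: Rp = ba*bc / (2.303*icorr*(ba+bc))
ba*bc = 0.097*0.043 = 0.004171
ba+bc = 0.14; 2.303*icorr*(ba+bc) = 2.303*9.097×10^-4*0.14 = 2.9330547×10^-4
Rp = 0.004171 / 2.9330547×10^-4 = 14.22 ohm*cm^2

14.22 ohm*cm^2


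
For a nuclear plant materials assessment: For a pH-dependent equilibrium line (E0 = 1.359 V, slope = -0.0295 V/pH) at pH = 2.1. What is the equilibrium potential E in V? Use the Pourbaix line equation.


Apply the Pourbaix line equation: E = E0 + slope*pH
E = 1.359 + (-0.0295)*2.1 = 1.359 + (-0.06195) = 1.29705 V
Rounded to 4 decimal places: E = 1.2971 V

1.2971 V


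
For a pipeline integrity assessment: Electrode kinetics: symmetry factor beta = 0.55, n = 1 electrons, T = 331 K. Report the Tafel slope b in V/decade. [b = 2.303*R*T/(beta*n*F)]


Apply the Tafel slope relation: b = 2.303*R*T/(beta*n*F)
Numerator: 2.303 * 8.314 * 331 = 6337.7
Denominator: 0.55 * 1 * 96485 = 53066.75
b = 6337.7 / 53066.75 = 0.1194 V/decade

0.1194 V/decade


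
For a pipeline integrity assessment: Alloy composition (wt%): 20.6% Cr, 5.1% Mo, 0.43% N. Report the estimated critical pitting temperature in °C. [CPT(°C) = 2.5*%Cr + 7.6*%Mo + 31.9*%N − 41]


Apply the ASTM G48 empirical CPT estimate: CPT(°C) = 2.5*%Cr + 7.6*%Mo + 31.9*%N − 41
2.5*20.6 = 51.5; 7.6*5.1 = 38.76; 31.9*0.43 = 13.717
CPT = 51.5 + 38.76 + 13.717 − 41 = 62.977 °C
Rounded to 0.1 °C: CPT ≈ 63.0 °C

63.0 °C


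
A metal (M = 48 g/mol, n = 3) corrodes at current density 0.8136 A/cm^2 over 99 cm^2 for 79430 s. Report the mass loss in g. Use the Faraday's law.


Apply Faraday's law: m = i*A*t*M / (n*F)
Total charge passed Q = i*A*t = 0.8136*99*79430 = 6397800.552 C
m = Q*M/(n*F) = 6397800.552*48/(3*96485) = 1060.9401 g

1060.9401 g


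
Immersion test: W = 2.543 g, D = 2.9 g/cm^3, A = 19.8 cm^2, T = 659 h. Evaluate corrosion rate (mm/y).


Apply the mm/y weight-loss relation: CR = 87600 * W / (D * A * T)
Numerator: 87600 * 2.543 = 222766.8
Denominator: 2.9 * 19.8 * 659 = 37839.78
CR = 222766.8 / 37839.78 = 5.8871 mm/y

5.8871 mm/y


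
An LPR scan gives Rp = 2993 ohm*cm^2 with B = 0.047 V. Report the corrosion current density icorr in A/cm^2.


Apply the Stern-Geary relation: icorr = B / Rp
icorr = 0.047 / 2993 = 1.57×10^-5 A/cm^2

1.57×10^-5 A/cm^2


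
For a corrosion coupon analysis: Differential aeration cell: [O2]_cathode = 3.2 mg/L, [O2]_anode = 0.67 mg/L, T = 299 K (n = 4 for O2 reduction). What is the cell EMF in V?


Apply the Nernst concentration-cell relation: E = (RT/nF)*ln(C_cathode/C_anode)
RT/nF = 8.314*299/(4*96485) = 0.00644112 V
ln(3.2/0.67) = 1.56363
E = 0.00644112 * 1.56363 = 0.01007 V

0.01007 V


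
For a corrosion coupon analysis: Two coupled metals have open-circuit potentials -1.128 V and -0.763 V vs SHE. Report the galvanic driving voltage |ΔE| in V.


Driving voltage is the absolute potential difference.
|ΔE| = |-1.128 − (-0.763)| = 0.365 V

0.365 V


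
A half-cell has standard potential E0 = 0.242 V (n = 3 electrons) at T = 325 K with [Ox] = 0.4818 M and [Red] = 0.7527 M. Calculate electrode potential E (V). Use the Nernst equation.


Apply the Nernst equation: E = E0 + (RT/nF)*ln([Ox]/[Red])
Step 1: RT/nF = 8.314*325/(3*96485) = 0.00933496 V
Step 2: [Ox]/[Red] = 0.4818/0.7527 = 0.640096
Step 3: ln(0.640096) = -0.446137
Step 4: correction = 0.00933496 * -0.446137 = -0.004 V
E = 0.242 + -0.004 = 0.238 V

0.238 V


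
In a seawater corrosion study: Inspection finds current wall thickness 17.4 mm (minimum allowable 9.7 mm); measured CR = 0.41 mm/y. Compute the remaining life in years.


Apply the remaining-life relation: RL = (t_current − t_min) / CR
RL = (17.4 − 9.7) / 0.41 = 7.7 / 0.41 = 18.8 years

18.8 years


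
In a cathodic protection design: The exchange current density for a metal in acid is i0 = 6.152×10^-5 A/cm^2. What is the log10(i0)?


i0 = 6.152×10^-5 A/cm^2
log10(i0) = -4.211

-4.211


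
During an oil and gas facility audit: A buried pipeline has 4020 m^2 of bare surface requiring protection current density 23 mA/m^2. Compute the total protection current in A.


I = area * current density, then convert mA → A (÷1000)
I = 4020 * 23 / 1000 = 92.46 A

92.46 A


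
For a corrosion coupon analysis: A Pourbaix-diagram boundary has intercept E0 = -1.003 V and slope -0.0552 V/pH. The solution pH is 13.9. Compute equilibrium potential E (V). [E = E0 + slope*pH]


Apply the Pourbaix line equation: E = E0 + slope*pH
E = -1.003 + (-0.0552)*13.9 = -1.003 + (-0.76728) = -1.77028 V
Rounded to 3 decimal places: E = -1.770 V

-1.770 V


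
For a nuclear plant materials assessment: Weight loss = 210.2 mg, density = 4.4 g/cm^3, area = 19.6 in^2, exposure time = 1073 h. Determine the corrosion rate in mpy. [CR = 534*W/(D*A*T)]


Apply the mpy weight-loss relation: CR = 534 * W / (D * A * T)
Numerator: 534 * 210.2 = 112246.8
Denominator: 4.4 * 19.6 * 1073 = 92535.52
CR = 112246.8 / 92535.52 = 1.213 mpy

1.213 mpy
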